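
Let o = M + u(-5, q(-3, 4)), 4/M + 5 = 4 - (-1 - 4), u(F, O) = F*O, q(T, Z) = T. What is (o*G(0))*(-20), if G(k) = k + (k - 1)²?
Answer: -320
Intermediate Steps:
M = 1 (M = 4/(-5 + (4 - (-1 - 4))) = 4/(-5 + (4 - 1*(-5))) = 4/(-5 + (4 + 5)) = 4/(-5 + 9) = 4/4 = 4*(¼) = 1)
G(k) = k + (-1 + k)²
o = 16 (o = 1 - 5*(-3) = 1 + 15 = 16)
(o*G(0))*(-20) = (16*(0 + (-1 + 0)²))*(-20) = (16*(0 + (-1)²))*(-20) = (16*(0 + 1))*(-20) = (16*1)*(-20) = 16*(-20) = -320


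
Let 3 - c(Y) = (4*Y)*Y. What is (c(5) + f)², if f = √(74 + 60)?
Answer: (-97 + √134)² ≈ 7297.3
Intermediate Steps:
f = √134 ≈ 11.576
c(Y) = 3 - 4*Y² (c(Y) = 3 - 4*Y*Y = 3 - 4*Y²)
(c(5) + f)² = ((3 - 4*5²) + √134)² = ((3 - 4*25) + √134)² = ((3 - 100) + √134)² = (-97 + √134)²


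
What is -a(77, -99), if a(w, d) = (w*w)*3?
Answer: -17787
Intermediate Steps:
a(w, d) = 3*w² (a(w, d) = w²*3 = 3*w²)
-a(77, -99) = -3*77² = -3*5929 = -1*17787 = -17787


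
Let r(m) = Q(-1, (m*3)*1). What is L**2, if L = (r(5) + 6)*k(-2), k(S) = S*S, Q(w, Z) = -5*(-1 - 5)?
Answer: 20736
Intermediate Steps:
Q(w, Z) = 30 (Q(w, Z) = -5*(-6) = 30)
r(m) = 30
k(S) = S**2
L = 144 (L = (30 + 6)*(-2)**2 = 36*4 = 144)
L**2 = 144**2 = 20736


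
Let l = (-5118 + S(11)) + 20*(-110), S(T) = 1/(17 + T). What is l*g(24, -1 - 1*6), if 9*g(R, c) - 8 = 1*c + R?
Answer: -569175/28 ≈ -20328.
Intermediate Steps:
g(R, c) = 8/9 + R/9 + c/9 (g(R, c) = 8/9 + (1*c + R)/9 = 8/9 + (c + R)/9 = 8/9 + (R + c)/9 = 8/9 + (R/9 + c/9) = 8/9 + R/9 + c/9)
l = -204903/28 (l = (-5118 + 1/(17 + 11)) + 20*(-110) = (-5118 + 1/28) - 2200 = -143303/28 - 2200 = -204903/28 ≈ -7318.0)
l*g(24, -1 - 1*6) = -204903*(8/9 + (⅑)*24 + (-1 - 1*6)/9)/28 = -204903*(8/9 + 8/3 + (-1 - 6)/9)/28 = -204903*(8/9 + 8/3 + (⅑)*(-7))/28 = -204903*(8/9 + 8/3 - 7/9)/28 = -204903/28*25/9 = -569175/28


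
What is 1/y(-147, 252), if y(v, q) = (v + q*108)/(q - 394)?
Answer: -142/27069 ≈ -0.0052458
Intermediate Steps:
y(v, q) = (v + 108*q)/(-394 + q)
1/y(-147, 252) = 1/((-147 + 108*252)/(-394 + 252)) = 1/((-147 + 27216)/(-142)) = 1/(-1/142*27069) = 1/(-27069/142) = -142/27069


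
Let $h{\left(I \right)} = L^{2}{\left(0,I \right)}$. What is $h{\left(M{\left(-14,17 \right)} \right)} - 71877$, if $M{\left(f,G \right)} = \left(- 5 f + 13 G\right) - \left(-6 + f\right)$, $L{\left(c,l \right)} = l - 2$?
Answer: $23604$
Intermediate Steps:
$L{\left(c,l \right)} = -2 + l$
$M{\left(f,G \right)} = 6 - 6 f + 13 G$
$h{\left(I \right)} = \left(-2 + I\right)^{2}$
$h{\left(M{\left(-14,17 \right)} \right)} - 71877 = \left(-2 + \left(6 - -84 + 13 \cdot 17\right)\right)^{2} - 71877 = \left(-2 + \left(6 + 84 + 221\right)\right)^{2} - 71877 = \left(-2 + 311\right)^{2} - 71877 = 309^{2} - 71877 = 95481 - 71877 = 23604$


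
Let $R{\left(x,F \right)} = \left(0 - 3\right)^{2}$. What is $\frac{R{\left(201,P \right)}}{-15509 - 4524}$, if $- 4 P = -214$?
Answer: $- \frac{9}{20033} \approx -0.00044926$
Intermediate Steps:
$P = \frac{107}{2}$ ($P = \left(- \frac{1}{4}\right) \left(-214\right) = \frac{107}{2} \approx 53.5$)
$R{\left(x,F \right)} = 9$ ($R{\left(x,F \right)} = \left(-3\right)^{2} = 9$)
$\frac{R{\left(201,P \right)}}{-15509 - 4524} = \frac{9}{-15509 - 4524} = \frac{9}{-20033} = 9 \left(- \frac{1}{20033}\right) = - \frac{9}{20033}$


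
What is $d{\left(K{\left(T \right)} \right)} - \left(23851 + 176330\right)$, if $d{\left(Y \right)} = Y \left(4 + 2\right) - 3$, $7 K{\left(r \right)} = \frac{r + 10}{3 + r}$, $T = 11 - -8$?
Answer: $- \frac{15414081}{77} \approx -2.0018 \cdot 10^{5}$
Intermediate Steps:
$T = 19$ ($T = 11 + 8 = 19$)
$K{\left(r \right)} = \frac{10 + r}{7 \left(3 + r\right)}$ ($K{\left(r \right)} = \frac{\left(r + 10\right) \frac{1}{3 + r}}{7} = \frac{\left(10 + r\right) \frac{1}{3 + r}}{7} = \frac{\frac{1}{3 + r} \left(10 + r\right)}{7} = \frac{10 + r}{7 \left(3 + r\right)}$)
$d{\left(Y \right)} = -3 + 6 Y$ ($d{\left(Y \right)} = Y 6 - 3 = 6 Y - 3 = -3 + 6 Y$)
$d{\left(K{\left(T \right)} \right)} - \left(23851 + 176330\right) = \left(-3 + 6 \frac{10 + 19}{7 \left(3 + 19\right)}\right) - \left(23851 + 176330\right) = \left(-3 + 6 \cdot \frac{1}{7} \cdot \frac{1}{22} \cdot 29\right) - 200181 = \left(-3 + 6 \cdot \frac{29}{154}\right) - 200181 = \left(-3 + \frac{87}{77}\right) - 200181 = - \frac{144}{77} - 200181 = - \frac{15414081}{77}$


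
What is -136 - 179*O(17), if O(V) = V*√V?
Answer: -136 - 3043*√17 ≈ -12683.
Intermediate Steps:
O(V) = V^(3/2)
-136 - 179*O(17) = -136 - 3043*√17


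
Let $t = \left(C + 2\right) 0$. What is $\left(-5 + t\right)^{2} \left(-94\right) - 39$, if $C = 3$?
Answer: $-2389$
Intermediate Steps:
$t = 0$ ($t = \left(3 + 2\right) 0 = 5 \cdot 0 = 0$)
$\left(-5 + t\right)^{2} \left(-94\right) - 39 = \left(-5 + 0\right)^{2} \left(-94\right) - 39 = \left(-5\right)^{2} \left(-94\right) - 39 = 25 \left(-94\right) - 39 = -2350 - 39 = -2389$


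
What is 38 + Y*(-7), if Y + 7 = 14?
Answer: -11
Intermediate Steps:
Y = 7 (Y = -7 + 14 = 7)
38 + Y*(-7) = 38 + 7*(-7) = 38 - 49 = -11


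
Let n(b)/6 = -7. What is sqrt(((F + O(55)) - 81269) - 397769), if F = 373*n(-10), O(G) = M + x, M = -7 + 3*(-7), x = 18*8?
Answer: 2*I*sqrt(123647) ≈ 703.27*I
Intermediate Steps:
n(b) = -42 (n(b) = 6*(-7) = -42)
x = 144
M = -28 (M = -7 - 21 = -28)
O(G) = 116 (O(G) = -28 + 144 = 116)
F = -15666 (F = 373*(-42) = -15666)
sqrt(((F + O(55)) - 81269) - 397769) = sqrt(((-15666 + 116) - 81269) - 397769) = sqrt((-15550 - 81269) - 397769) = sqrt(-96819 - 397769) = sqrt(-494588) = 2*I*sqrt(123647)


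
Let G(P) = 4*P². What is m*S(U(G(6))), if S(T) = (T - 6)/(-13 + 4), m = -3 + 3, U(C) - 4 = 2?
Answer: 0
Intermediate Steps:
U(C) = 6 (U(C) = 4 + 2 = 6)
m = 0
S(T) = ⅔ - T/9 (S(T) = (-6 + T)/(-9) = (-6 + T)*(-⅑) = ⅔ - T/9)
m*S(U(G(6))) = 0*(⅔ - ⅑*6) = 0*(⅔ - ⅔) = 0*0 = 0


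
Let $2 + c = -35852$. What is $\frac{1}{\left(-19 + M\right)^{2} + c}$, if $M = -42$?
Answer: $- \frac{1}{32133} \approx -3.1121 \cdot 10^{-5}$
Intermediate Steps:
$c = -35854$ ($c = -2 - 35852 = -35854$)
$\frac{1}{\left(-19 + M\right)^{2} + c} = \frac{1}{\left(-19 - 42\right)^{2} - 35854} = \frac{1}{\left(-61\right)^{2} - 35854} = \frac{1}{3721 - 35854} = \frac{1}{-32133} = - \frac{1}{32133}$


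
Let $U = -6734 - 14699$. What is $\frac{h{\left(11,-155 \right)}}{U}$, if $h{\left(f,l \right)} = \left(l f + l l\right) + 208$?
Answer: $- \frac{22528}{21433} \approx -1.0511$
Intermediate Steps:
$h{\left(f,l \right)} = 208 + l^{2} + f l$ ($h{\left(f,l \right)} = \left(f l + l^{2}\right) + 208 = \left(l^{2} + f l\right) + 208 = 208 + l^{2} + f l$)
$U = -21433$
$\frac{h{\left(11,-155 \right)}}{U} = \frac{208 + \left(-155\right)^{2} + 11 \left(-155\right)}{-21433} = \left(208 + 24025 - 1705\right) \left(- \frac{1}{21433}\right) = 22528 \left(- \frac{1}{21433}\right) = - \frac{22528}{21433}$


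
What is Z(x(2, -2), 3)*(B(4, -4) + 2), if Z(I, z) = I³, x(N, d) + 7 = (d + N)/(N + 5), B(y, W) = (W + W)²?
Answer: -22638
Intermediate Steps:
B(y, W) = 4*W² (B(y, W) = (2*W)² = 4*W²)
x(N, d) = -7 + (N + d)/(5 + N) (x(N, d) = -7 + (d + N)/(N + 5) = -7 + (N + d)/(5 + N))
Z(x(2, -2), 3)*(B(4, -4) + 2) = ((-35 - 2 - 6*2)/(5 + 2))³*(4*(-4)² + 2) = ((-35 - 2 - 12)/7)³*(4*16 + 2) = ((⅐)*(-49))³*(64 + 2) = (-7)³*66 = -343*66 = -22638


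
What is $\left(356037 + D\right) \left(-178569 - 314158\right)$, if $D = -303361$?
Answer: $-25954887452$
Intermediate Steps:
$\left(356037 + D\right) \left(-178569 - 314158\right) = \left(356037 - 303361\right) \left(-178569 - 314158\right) = 52676 \left(-492727\right) = -25954887452$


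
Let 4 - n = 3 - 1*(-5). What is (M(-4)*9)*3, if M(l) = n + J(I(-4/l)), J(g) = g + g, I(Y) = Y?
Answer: -54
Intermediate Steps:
J(g) = 2*g
n = -4 (n = 4 - (3 - 1*(-5)) = 4 - (3 + 5) = 4 - 1*8 = 4 - 8 = -4)
M(l) = -4 - 8/l (M(l) = -4 + 2*(-4/l) = -4 - 8/l)
(M(-4)*9)*3 = ((-4 - 8/(-4))*9)*3 = ((-4 - 8*(-¼))*9)*3 = ((-4 + 2)*9)*3 = -2*9*3 = -18*3 = -54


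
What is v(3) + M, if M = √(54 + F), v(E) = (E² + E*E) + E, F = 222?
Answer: 21 + 2*√69 ≈ 37.613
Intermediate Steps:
v(E) = E + 2*E² (v(E) = (E² + E²) + E = 2*E² + E = E + 2*E²)
M = 2*√69 (M = √(54 + 222) = √276 = 2*√69 ≈ 16.613)
v(3) + M = 3*(1 + 2*3) + 2*√69 = 3*(1 + 6) + 2*√69 = 3*7 + 2*√69 = 21 + 2*√69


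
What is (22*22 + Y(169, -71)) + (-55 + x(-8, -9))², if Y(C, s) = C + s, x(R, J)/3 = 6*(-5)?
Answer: 21607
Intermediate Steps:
x(R, J) = -90 (x(R, J) = 3*(6*(-5)) = 3*(-30) = -90)
(22*22 + Y(169, -71)) + (-55 + x(-8, -9))² = (22*22 + (169 - 71)) + (-55 - 90)² = (484 + 98) + (-145)² = 582 + 21025 = 21607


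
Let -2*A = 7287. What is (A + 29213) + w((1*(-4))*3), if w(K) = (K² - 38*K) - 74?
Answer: 52191/2 ≈ 26096.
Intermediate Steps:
A = -7287/2 (A = -½*7287 = -7287/2 ≈ -3643.5)
w(K) = -74 + K² - 38*K
(A + 29213) + w((1*(-4))*3) = (-7287/2 + 29213) + (-74 + ((1*(-4))*3)² - 38*1*(-4)*3) = 51139/2 + (-74 + (-4*3)² - (-152)*3) = 51139/2 + (-74 + (-12)² - 38*(-12)) = 51139/2 + (-74 + 144 + 456) = 51139/2 + 526 = 52191/2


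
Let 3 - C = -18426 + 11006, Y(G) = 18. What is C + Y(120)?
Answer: 7441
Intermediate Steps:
C = 7423 (C = 3 - (-18426 + 11006) = 3 - 1*(-7420) = 3 + 7420 = 7423)
C + Y(120) = 7423 + 18 = 7441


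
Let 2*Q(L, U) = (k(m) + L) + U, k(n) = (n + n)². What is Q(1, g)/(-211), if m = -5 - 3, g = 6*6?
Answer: -293/422 ≈ -0.69431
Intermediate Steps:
g = 36
m = -8
k(n) = 4*n² (k(n) = (2*n)² = 4*n²)
Q(L, U) = 128 + L/2 + U/2 (Q(L, U) = ((4*(-8)² + L) + U)/2 = ((4*64 + L) + U)/2 = ((256 + L) + U)/2 = (256 + L + U)/2 = 128 + L/2 + U/2)
Q(1, g)/(-211) = (128 + (½)*1 + (½)*36)/(-211) = (128 + ½ + 18)*(-1/211) = (293/2)*(-1/211) = -293/422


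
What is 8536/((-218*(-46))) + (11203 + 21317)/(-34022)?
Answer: -4462346/42646577 ≈ -0.10464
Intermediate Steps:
8536/((-218*(-46))) + (11203 + 21317)/(-34022) = 8536/10028 + 32520*(-1/34022) = 8536*(1/10028) - 16260/17011 = 2134/2507 - 16260/17011 = -4462346/42646577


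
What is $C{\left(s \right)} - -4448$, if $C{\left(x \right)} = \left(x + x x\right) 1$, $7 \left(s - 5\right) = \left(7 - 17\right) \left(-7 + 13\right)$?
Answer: $\frac{218402}{49} \approx 4457.2$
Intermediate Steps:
$s = - \frac{25}{7}$ ($s = 5 + \frac{\left(7 - 17\right) \left(-7 + 13\right)}{7} = 5 + \frac{\left(-10\right) 6}{7} = 5 + \frac{1}{7} \left(-60\right) = 5 - \frac{60}{7} = - \frac{25}{7} \approx -3.5714$)
$C{\left(x \right)} = x + x^{2}$ ($C{\left(x \right)} = \left(x + x^{2}\right) 1 = x + x^{2}$)
$C{\left(s \right)} - -4448 = - \frac{25 \left(1 - \frac{25}{7}\right)}{7} - -4448 = \left(- \frac{25}{7}\right) \left(- \frac{18}{7}\right) + 4448 = \frac{450}{49} + 4448 = \frac{218402}{49}$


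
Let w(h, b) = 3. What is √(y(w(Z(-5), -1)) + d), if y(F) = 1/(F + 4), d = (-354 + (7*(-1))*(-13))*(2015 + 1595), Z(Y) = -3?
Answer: I*√46522063/7 ≈ 974.39*I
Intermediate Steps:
d = -949430 (d = (-354 - 7*(-13))*3610 = (-354 + 91)*3610 = -263*3610 = -949430)
y(F) = 1/(4 + F)
√(y(w(Z(-5), -1)) + d) = √(1/(4 + 3) - 949430) = √(1/7 - 949430) = √(⅐ - 949430) = √(-6646009/7) = I*√46522063/7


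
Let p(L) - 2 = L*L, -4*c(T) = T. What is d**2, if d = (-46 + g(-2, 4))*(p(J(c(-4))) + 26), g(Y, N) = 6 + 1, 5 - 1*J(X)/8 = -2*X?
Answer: 15226572816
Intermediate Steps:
c(T) = -T/4
J(X) = 40 + 16*X (J(X) = 40 - (-16)*X = 40 + 16*X)
p(L) = 2 + L**2 (p(L) = 2 + L*L = 2 + L**2)
g(Y, N) = 7
d = -123396 (d = (-46 + 7)*((2 + (40 + 16*(-1/4*(-4)))**2) + 26) = -39*((2 + (40 + 16*1)**2) + 26) = -39*((2 + (40 + 16)**2) + 26) = -39*((2 + 56**2) + 26) = -39*((2 + 3136) + 26) = -39*(3138 + 26) = -39*3164 = -123396)
d**2 = (-123396)**2 = 15226572816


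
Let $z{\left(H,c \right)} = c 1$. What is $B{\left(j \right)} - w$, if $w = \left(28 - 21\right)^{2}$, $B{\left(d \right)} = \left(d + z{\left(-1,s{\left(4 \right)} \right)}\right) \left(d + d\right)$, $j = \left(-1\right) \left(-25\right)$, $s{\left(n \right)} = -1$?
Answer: $1151$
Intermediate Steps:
$j = 25$
$z{\left(H,c \right)} = c$
$B{\left(d \right)} = 2 d \left(-1 + d\right)$ ($B{\left(d \right)} = \left(d - 1\right) \left(d + d\right) = \left(-1 + d\right) 2 d = 2 d \left(-1 + d\right)$)
$w = 49$ ($w = 7^{2} = 49$)
$B{\left(j \right)} - w = 2 \cdot 25 \left(-1 + 25\right) - 49 = 2 \cdot 25 \cdot 24 - 49 = 1200 - 49 = 1151$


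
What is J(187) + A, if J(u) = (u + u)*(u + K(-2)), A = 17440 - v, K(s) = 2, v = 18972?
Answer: 69154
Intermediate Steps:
A = -1532 (A = 17440 - 1*18972 = 17440 - 18972 = -1532)
J(u) = 2*u*(2 + u) (J(u) = (u + u)*(u + 2) = (2*u)*(2 + u) = 2*u*(2 + u))
J(187) + A = 2*187*(2 + 187) - 1532 = 2*187*189 - 1532 = 70686 - 1532 = 69154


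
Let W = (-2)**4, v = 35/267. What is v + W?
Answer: 4307/267 ≈ 16.131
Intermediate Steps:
v = 35/267 (v = 35*(1/267) = 35/267 ≈ 0.13109)
W = 16
v + W = 35/267 + 16 = 4307/267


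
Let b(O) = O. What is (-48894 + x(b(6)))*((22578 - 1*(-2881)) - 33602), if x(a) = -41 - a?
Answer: 398526563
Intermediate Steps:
(-48894 + x(b(6)))*((22578 - 1*(-2881)) - 33602) = (-48894 + (-41 - 1*6))*((22578 - 1*(-2881)) - 33602) = (-48894 + (-41 - 6))*((22578 + 2881) - 33602) = (-48894 - 47)*(25459 - 33602) = -48941*(-8143) = 398526563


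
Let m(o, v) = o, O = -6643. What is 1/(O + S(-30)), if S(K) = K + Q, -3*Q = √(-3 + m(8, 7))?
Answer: -60057/400760356 + 3*√5/400760356 ≈ -0.00014984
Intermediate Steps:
Q = -√5/3 (Q = -√(-3 + 8)/3 = -√5/3 ≈ -0.74536)
S(K) = K - √5/3
1/(O + S(-30)) = 1/(-6643 + (-30 - √5/3)) = 1/(-6673 - √5/3)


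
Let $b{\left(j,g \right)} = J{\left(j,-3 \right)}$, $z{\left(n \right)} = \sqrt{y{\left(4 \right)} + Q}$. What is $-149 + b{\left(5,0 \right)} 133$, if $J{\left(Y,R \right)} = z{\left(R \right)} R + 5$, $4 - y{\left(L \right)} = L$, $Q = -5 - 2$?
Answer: $516 - 399 i \sqrt{7} \approx 516.0 - 1055.7 i$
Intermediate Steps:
$Q = -7$ ($Q = -5 - 2 = -7$)
$y{\left(L \right)} = 4 - L$
$z{\left(n \right)} = i \sqrt{7}$ ($z{\left(n \right)} = \sqrt{\left(4 - 4\right) - 7} = \sqrt{0 - 7} = \sqrt{-7} = i \sqrt{7}$)
$J{\left(Y,R \right)} = 5 + i R \sqrt{7}$ ($J{\left(Y,R \right)} = i \sqrt{7} R + 5 = i R \sqrt{7} + 5 = 5 + i R \sqrt{7}$)
$b{\left(j,g \right)} = 5 - 3 i \sqrt{7}$ ($b{\left(j,g \right)} = 5 + i \left(-3\right) \sqrt{7} = 5 - 3 i \sqrt{7}$)
$-149 + b{\left(5,0 \right)} 133 = -149 + \left(5 - 3 i \sqrt{7}\right) 133 = -149 + \left(665 - 399 i \sqrt{7}\right) = 516 - 399 i \sqrt{7}$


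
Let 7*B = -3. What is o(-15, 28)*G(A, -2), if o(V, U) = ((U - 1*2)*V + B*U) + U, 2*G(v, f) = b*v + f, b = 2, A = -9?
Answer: 3740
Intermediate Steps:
B = -3/7 (B = (⅐)*(-3) = -3/7 ≈ -0.42857)
G(v, f) = v + f/2 (G(v, f) = (2*v + f)/2 = (f + 2*v)/2 = v + f/2)
o(V, U) = 4*U/7 + V*(-2 + U) (o(V, U) = ((U - 1*2)*V - 3*U/7) + U = ((U - 2)*V - 3*U/7) + U = ((-2 + U)*V - 3*U/7) + U = (V*(-2 + U) - 3*U/7) + U = (-3*U/7 + V*(-2 + U)) + U = 4*U/7 + V*(-2 + U))
o(-15, 28)*G(A, -2) = (-2*(-15) + (4/7)*28 + 28*(-15))*(-9 + (½)*(-2)) = (30 + 16 - 420)*(-9 - 1) = -374*(-10) = 3740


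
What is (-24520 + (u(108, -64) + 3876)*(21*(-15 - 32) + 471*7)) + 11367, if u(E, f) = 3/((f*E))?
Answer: 3433115903/384 ≈ 8.9404e+6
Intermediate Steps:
u(E, f) = 3/(E*f) (u(E, f) = 3/((E*f)) = 3*(1/(E*f)) = 3/(E*f))
(-24520 + (u(108, -64) + 3876)*(21*(-15 - 32) + 471*7)) + 11367 = (-24520 + (3/(108*(-64)) + 3876)*(21*(-15 - 32) + 471*7)) + 11367 = (-24520 + (3*(1/108)*(-1/64) + 3876)*(21*(-47) + 3297)) + 11367 = (-24520 + (-1/2304 + 3876)*(-987 + 3297)) + 11367 = (-24520 + (8930303/2304)*2310) + 11367 = (-24520 + 3438166655/384) + 11367 = 3428750975/384 + 11367 = 3433115903/384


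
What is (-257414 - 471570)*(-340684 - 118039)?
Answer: 334401727432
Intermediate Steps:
(-257414 - 471570)*(-340684 - 118039) = -728984*(-458723) = 334401727432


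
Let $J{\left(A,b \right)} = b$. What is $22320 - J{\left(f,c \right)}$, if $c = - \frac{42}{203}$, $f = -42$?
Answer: $\frac{647286}{29} \approx 22320.0$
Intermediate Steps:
$c = - \frac{6}{29}$ ($c = \left(-42\right) \frac{1}{203} = - \frac{6}{29} \approx -0.2069$)
$22320 - J{\left(f,c \right)} = 22320 - - \frac{6}{29} = 22320 + \frac{6}{29} = \frac{647286}{29}$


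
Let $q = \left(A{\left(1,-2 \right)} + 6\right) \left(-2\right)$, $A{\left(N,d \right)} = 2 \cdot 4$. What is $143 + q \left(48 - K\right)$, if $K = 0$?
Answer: $-1201$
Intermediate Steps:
$A{\left(N,d \right)} = 8$
$q = -28$ ($q = \left(8 + 6\right) \left(-2\right) = 14 \left(-2\right) = -28$)
$143 + q \left(48 - K\right) = 143 - 28 \left(48 - 0\right) = 143 - 28 \left(48 + 0\right) = 143 - 1344 = -1201$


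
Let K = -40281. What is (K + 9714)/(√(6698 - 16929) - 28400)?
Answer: 868102800/806570231 + 30567*I*√10231/806570231 ≈ 1.0763 + 0.0038333*I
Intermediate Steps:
(K + 9714)/(√(6698 - 16929) - 28400) = (-40281 + 9714)/(√(6698 - 16929) - 28400) = -30567/(√(-10231) - 28400) = -30567/(I*√10231 - 28400) = -30567/(-28400 + I*√10231)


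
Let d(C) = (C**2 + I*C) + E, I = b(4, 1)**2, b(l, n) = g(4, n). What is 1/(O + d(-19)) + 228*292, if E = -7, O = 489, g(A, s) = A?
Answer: 35884465/539 ≈ 66576.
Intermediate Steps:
b(l, n) = 4
I = 16 (I = 4**2 = 16)
d(C) = -7 + C**2 + 16*C (d(C) = (C**2 + 16*C) - 7 = -7 + C**2 + 16*C)
1/(O + d(-19)) + 228*292 = 1/(489 + (-7 + (-19)**2 + 16*(-19))) + 228*292 = 1/(489 + (-7 + 361 - 304)) + 66576 = 1/(489 + 50) + 66576 = 1/539 + 66576 = 35884465/539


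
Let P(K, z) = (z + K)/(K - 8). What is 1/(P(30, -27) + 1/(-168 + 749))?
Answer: 12782/1765 ≈ 7.2419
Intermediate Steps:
P(K, z) = (K + z)/(-8 + K)
1/(P(30, -27) + 1/(-168 + 749)) = 1/((30 - 27)/(-8 + 30) + 1/(-168 + 749)) = 1/(3/22 + 1/581) = 1/(1765/12782) = 12782/1765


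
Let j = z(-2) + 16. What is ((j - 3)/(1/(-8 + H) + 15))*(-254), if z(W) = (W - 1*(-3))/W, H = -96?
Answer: -330200/1559 ≈ -211.80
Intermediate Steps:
z(W) = (3 + W)/W (z(W) = (W + 3)/W = (3 + W)/W)
j = 31/2 (j = (3 - 2)/(-2) + 16 = -½*1 + 16 = -½ + 16 = 31/2 ≈ 15.500)
((j - 3)/(1/(-8 + H) + 15))*(-254) = ((31/2 - 3)/(1/(-8 - 96) + 15))*(-254) = (25/(2*(1/(-104) + 15)))*(-254) = (25/(2*(-1/104 + 15)))*(-254) = (25/(2*(1559/104)))*(-254) = ((25/2)*(104/1559))*(-254) = (1300/1559)*(-254) = -330200/1559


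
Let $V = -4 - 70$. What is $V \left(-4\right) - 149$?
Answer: $147$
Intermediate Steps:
$V = -74$
$V \left(-4\right) - 149 = \left(-74\right) \left(-4\right) - 149 = 296 - 149 = 147$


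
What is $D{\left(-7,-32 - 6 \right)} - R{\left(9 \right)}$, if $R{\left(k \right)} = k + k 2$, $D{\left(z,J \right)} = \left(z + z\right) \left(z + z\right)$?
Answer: $169$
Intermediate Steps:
$D{\left(z,J \right)} = 4 z^{2}$ ($D{\left(z,J \right)} = 2 z 2 z = 4 z^{2}$)
$R{\left(k \right)} = 3 k$ ($R{\left(k \right)} = k + 2 k = 3 k$)
$D{\left(-7,-32 - 6 \right)} - R{\left(9 \right)} = 4 \left(-7\right)^{2} - 3 \cdot 9 = 4 \cdot 49 - 27 = 196 - 27 = 169$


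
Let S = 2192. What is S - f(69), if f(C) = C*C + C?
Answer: -2638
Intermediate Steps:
f(C) = C + C² (f(C) = C² + C = C + C²)
S - f(69) = 2192 - 69*(1 + 69) = 2192 - 69*70 = 2192 - 1*4830 = 2192 - 4830 = -2638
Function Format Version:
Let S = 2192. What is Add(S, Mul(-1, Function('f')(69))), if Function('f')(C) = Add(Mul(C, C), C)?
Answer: -2638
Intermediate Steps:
Function('f')(C) = Add(C, Pow(C, 2)) (Function('f')(C) = Add(Pow(C, 2), C) = Add(C, Pow(C, 2)))
Add(S, Mul(-1, Function('f')(69))) = Add(2192, Mul(-1, Mul(69, Add(1, 69)))) = Add(2192, Mul(-1, Mul(69, 70))) = Add(2192, Mul(-1, 4830)) = Add(2192, -4830) = -2638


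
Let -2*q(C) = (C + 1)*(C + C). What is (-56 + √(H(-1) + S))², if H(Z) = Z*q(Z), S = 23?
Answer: (56 - √23)² ≈ 2621.9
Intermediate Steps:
q(C) = -C*(1 + C) (q(C) = -(C + 1)*(C + C)/2 = -(1 + C)*2*C/2 = -C*(1 + C))
H(Z) = -Z²*(1 + Z) (H(Z) = Z*(-Z*(1 + Z)) = -Z²*(1 + Z))
(-56 + √(H(-1) + S))² = (-56 + √((-1)²*(-1 - 1*(-1)) + 23))² = (-56 + √(1*(-1 + 1) + 23))² = (-56 + √(1*0 + 23))² = (-56 + √(0 + 23))² = (-56 + √23)²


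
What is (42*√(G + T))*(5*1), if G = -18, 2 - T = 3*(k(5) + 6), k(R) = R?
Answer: 1470*I ≈ 1470.0*I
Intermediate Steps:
T = -31 (T = 2 - 3*(5 + 6) = 2 - 3*11 = 2 - 1*33 = 2 - 33 = -31)
(42*√(G + T))*(5*1) = (42*√(-18 - 31))*(5*1) = (42*√(-49))*5 = (42*(7*I))*5 = (294*I)*5 = 1470*I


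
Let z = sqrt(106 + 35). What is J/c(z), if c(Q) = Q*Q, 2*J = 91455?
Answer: 30485/94 ≈ 324.31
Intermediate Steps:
J = 91455/2 (J = (1/2)*91455 = 91455/2 ≈ 45728.)
z = sqrt(141) ≈ 11.874
c(Q) = Q**2
J/c(z) = 91455/(2*((sqrt(141))**2)) = (91455/2)/141 = (91455/2)*(1/141) = 30485/94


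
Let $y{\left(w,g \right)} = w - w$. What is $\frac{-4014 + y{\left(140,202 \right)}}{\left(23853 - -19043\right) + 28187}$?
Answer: $- \frac{4014}{71083} \approx -0.056469$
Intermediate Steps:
$y{\left(w,g \right)} = 0$
$\frac{-4014 + y{\left(140,202 \right)}}{\left(23853 - -19043\right) + 28187} = \frac{-4014 + 0}{\left(23853 - -19043\right) + 28187} = - \frac{4014}{\left(23853 + 19043\right) + 28187} = - \frac{4014}{42896 + 28187} = - \frac{4014}{71083}$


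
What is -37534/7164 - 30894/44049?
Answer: -312443297/52594506 ≈ -5.9406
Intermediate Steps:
-37534/7164 - 30894/44049 = -37534*1/7164 - 30894*1/44049 = -18767/3582 - 10298/14683 = -312443297/52594506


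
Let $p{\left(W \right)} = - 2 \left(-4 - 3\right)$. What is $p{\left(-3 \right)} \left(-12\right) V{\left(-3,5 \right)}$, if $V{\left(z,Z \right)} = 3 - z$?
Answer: $-1008$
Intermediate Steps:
$p{\left(W \right)} = 14$ ($p{\left(W \right)} = \left(-2\right) \left(-7\right) = 14$)
$p{\left(-3 \right)} \left(-12\right) V{\left(-3,5 \right)} = 14 \left(-12\right) \left(3 - -3\right) = - 168 \left(3 + 3\right) = \left(-168\right) 6 = -1008$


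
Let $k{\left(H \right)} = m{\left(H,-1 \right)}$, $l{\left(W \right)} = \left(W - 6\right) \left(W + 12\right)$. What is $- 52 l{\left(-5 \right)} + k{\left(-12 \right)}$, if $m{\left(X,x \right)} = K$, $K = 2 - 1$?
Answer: $4005$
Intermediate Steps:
$K = 1$
$m{\left(X,x \right)} = 1$
$l{\left(W \right)} = \left(-6 + W\right) \left(12 + W\right)$
$k{\left(H \right)} = 1$
$- 52 l{\left(-5 \right)} + k{\left(-12 \right)} = - 52 \left(-72 + \left(-5\right)^{2} + 6 \left(-5\right)\right) + 1 = - 52 \left(-72 + 25 - 30\right) + 1 = \left(-52\right) \left(-77\right) + 1 = 4004 + 1 = 4005$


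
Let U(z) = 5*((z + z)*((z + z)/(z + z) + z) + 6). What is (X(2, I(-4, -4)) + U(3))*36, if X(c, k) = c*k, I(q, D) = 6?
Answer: 5832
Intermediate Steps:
U(z) = 30 + 10*z*(1 + z) (U(z) = 5*((2*z)*((2*z)/((2*z)) + z) + 6) = 5*((2*z)*((2*z)*(1/(2*z)) + z) + 6) = 5*((2*z)*(1 + z) + 6) = 5*(2*z*(1 + z) + 6) = 5*(6 + 2*z*(1 + z)) = 30 + 10*z*(1 + z))
(X(2, I(-4, -4)) + U(3))*36 = (2*6 + (30 + 10*3 + 10*3**2))*36 = (12 + (30 + 30 + 10*9))*36 = (12 + (30 + 30 + 90))*36 = (12 + 150)*36 = 162*36 = 5832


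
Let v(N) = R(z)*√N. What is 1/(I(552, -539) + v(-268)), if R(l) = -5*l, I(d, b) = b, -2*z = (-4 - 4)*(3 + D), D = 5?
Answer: I/(-539*I + 320*√67) ≈ -7.5371e-5 + 0.00036627*I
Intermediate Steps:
z = 32 (z = -(-4 - 4)*(3 + 5)/2 = -(-4)*8 = -½*(-64) = 32)
v(N) = -160*√N (v(N) = (-5*32)*√N = -160*√N)
1/(I(552, -539) + v(-268)) = 1/(-539 - 320*I*√67)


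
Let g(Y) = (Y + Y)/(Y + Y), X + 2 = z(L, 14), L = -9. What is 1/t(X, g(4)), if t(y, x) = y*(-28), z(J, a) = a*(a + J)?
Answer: -1/1904 ≈ -0.00052521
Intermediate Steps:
z(J, a) = a*(J + a)
X = 68 (X = -2 + 14*(-9 + 14) = -2 + 14*5 = -2 + 70 = 68)
g(Y) = 1 (g(Y) = (2*Y)/((2*Y)) = (2*Y)*(1/(2*Y)) = 1)
t(y, x) = -28*y
1/t(X, g(4)) = 1/(-28*68) = 1/(-1904) = -1/1904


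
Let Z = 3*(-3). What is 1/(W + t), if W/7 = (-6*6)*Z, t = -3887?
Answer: -1/1619 ≈ -0.00061767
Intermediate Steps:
Z = -9
W = 2268 (W = 7*(-6*6*(-9)) = 7*(-36*(-9)) = 7*324 = 2268)
1/(W + t) = 1/(2268 - 3887) = 1/(-1619) = -1/1619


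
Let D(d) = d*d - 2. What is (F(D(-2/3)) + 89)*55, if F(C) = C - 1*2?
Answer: 42295/9 ≈ 4699.4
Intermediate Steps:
D(d) = -2 + d² (D(d) = d² - 2 = -2 + d²)
F(C) = -2 + C (F(C) = C - 2 = -2 + C)
(F(D(-2/3)) + 89)*55 = ((-2 + (-2 + (-2/3)²)) + 89)*55 = ((-2 + (-2 + (-2*⅓)²)) + 89)*55 = ((-2 + (-2 + (-⅔)²)) + 89)*55 = ((-2 + (-2 + 4/9)) + 89)*55 = ((-2 - 14/9) + 89)*55 = (-32/9 + 89)*55 = (769/9)*55 = 42295/9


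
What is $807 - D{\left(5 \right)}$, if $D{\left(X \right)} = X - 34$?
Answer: $836$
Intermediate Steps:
$D{\left(X \right)} = -34 + X$
$807 - D{\left(5 \right)} = 807 - \left(-34 + 5\right) = 807 - -29 = 807 + 29 = 836$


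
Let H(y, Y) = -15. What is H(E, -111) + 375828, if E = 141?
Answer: 375813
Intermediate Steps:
H(E, -111) + 375828 = -15 + 375828 = 375813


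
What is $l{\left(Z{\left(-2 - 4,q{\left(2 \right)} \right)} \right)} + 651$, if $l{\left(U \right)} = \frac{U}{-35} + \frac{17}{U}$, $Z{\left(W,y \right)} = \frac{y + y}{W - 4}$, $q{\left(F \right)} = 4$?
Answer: $\frac{440841}{700} \approx 629.77$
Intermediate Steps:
$Z{\left(W,y \right)} = \frac{2 y}{-4 + W}$
$l{\left(U \right)} = \frac{17}{U} - \frac{U}{35}$ ($l{\left(U \right)} = U \left(- \frac{1}{35}\right) + \frac{17}{U} = - \frac{U}{35} + \frac{17}{U} = \frac{17}{U} - \frac{U}{35}$)
$l{\left(Z{\left(-2 - 4,q{\left(2 \right)} \right)} \right)} + 651 = \left(\frac{17}{2 \cdot 4 \frac{1}{-4 - 6}} - \frac{2 \cdot 4 \frac{1}{-4 - 6}}{35}\right) + 651 = \left(\frac{17}{2 \cdot 4 \frac{1}{-10}} - \frac{2 \cdot 4 \frac{1}{-10}}{35}\right) + 651 = \left(\frac{17}{2 \cdot 4 \left(- \frac{1}{10}\right)} - \frac{2 \cdot 4 \left(- \frac{1}{10}\right)}{35}\right) + 651 = \left(\frac{17}{- \frac{4}{5}} - - \frac{4}{175}\right) + 651 = \left(17 \left(- \frac{5}{4}\right) + \frac{4}{175}\right) + 651 = \left(- \frac{85}{4} + \frac{4}{175}\right) + 651 = - \frac{14859}{700} + 651 = \frac{440841}{700}$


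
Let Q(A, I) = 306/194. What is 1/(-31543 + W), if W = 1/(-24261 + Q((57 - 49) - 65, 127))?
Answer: -2353164/74225852149 ≈ -3.1703e-5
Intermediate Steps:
Q(A, I) = 153/97 (Q(A, I) = 306*(1/194) = 153/97)
W = -97/2353164 (W = 1/(-24261 + 153/97) = 1/(-2353164/97) = -97/2353164 ≈ -4.1221e-5)
1/(-31543 + W) = 1/(-31543 - 97/2353164) = 1/(-74225852149/2353164) = -2353164/74225852149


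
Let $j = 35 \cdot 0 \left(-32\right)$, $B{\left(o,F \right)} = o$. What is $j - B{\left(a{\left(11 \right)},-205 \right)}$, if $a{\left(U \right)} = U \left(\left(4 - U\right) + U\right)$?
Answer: $-44$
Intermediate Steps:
$a{\left(U \right)} = 4 U$ ($a{\left(U \right)} = U 4 = 4 U$)
$j = 0$ ($j = 0 \left(-32\right) = 0$)
$j - B{\left(a{\left(11 \right)},-205 \right)} = 0 - 4 \cdot 11 = 0 - 44 = -44$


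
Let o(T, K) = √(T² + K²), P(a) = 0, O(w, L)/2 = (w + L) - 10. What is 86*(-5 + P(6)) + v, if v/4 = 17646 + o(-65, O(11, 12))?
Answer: 70154 + 52*√29 ≈ 70434.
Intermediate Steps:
O(w, L) = -20 + 2*L + 2*w (O(w, L) = 2*((w + L) - 10) = 2*((L + w) - 10) = 2*(-10 + L + w) = -20 + 2*L + 2*w)
o(T, K) = √(K² + T²)
v = 70584 + 52*√29 (v = 4*(17646 + √((-20 + 2*12 + 2*11)² + (-65)²)) = 4*(17646 + √((-20 + 24 + 22)² + 4225)) = 4*(17646 + √(26² + 4225)) = 4*(17646 + √(676 + 4225)) = 4*(17646 + √4901) = 4*(17646 + 13*√29) = 70584 + 52*√29 ≈ 70864.)
86*(-5 + P(6)) + v = 86*(-5 + 0) + (70584 + 52*√29) = 86*(-5) + (70584 + 52*√29) = -430 + (70584 + 52*√29) = 70154 + 52*√29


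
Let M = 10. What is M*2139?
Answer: 21390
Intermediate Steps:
M*2139 = 10*2139 = 21390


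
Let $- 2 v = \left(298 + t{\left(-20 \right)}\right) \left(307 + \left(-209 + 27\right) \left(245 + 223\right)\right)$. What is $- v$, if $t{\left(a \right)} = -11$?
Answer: $- \frac{24357403}{2} \approx -1.2179 \cdot 10^{7}$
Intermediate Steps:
$v = \frac{24357403}{2}$ ($v = - \frac{\left(298 - 11\right) \left(307 + \left(-209 + 27\right) \left(245 + 223\right)\right)}{2} = - \frac{287 \left(307 - 85176\right)}{2} = - \frac{287 \left(-84869\right)}{2} = \left(- \frac{1}{2}\right) \left(-24357403\right) = \frac{24357403}{2} \approx 1.2179 \cdot 10^{7}$)
$- v = \left(-1\right) \frac{24357403}{2} = - \frac{24357403}{2}$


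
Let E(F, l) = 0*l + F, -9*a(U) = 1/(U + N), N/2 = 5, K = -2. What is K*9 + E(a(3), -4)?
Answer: -2107/117 ≈ -18.009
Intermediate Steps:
N = 10 (N = 2*5 = 10)
a(U) = -1/(9*(10 + U)) (a(U) = -1/(9*(U + 10)) = -1/(9*(10 + U)))
E(F, l) = F (E(F, l) = 0 + F = F)
K*9 + E(a(3), -4) = -2*9 - 1/(90 + 9*3) = -18 - 1/(90 + 27) = -18 - 1/117 = -2107/117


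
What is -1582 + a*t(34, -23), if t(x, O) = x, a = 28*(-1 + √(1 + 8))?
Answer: 322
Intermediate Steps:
a = 56 (a = 28*(-1 + √9) = 28*(-1 + 3) = 28*2 = 56)
-1582 + a*t(34, -23) = -1582 + 56*34 = -1582 + 1904 = 322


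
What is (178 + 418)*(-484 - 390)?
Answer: -520904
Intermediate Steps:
(178 + 418)*(-484 - 390) = 596*(-874) = -520904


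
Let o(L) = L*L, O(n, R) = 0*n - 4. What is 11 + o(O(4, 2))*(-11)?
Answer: -165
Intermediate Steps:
O(n, R) = -4 (O(n, R) = 0 - 4 = -4)
o(L) = L²
11 + o(O(4, 2))*(-11) = 11 + (-4)²*(-11) = 11 + 16*(-11) = 11 - 176 = -165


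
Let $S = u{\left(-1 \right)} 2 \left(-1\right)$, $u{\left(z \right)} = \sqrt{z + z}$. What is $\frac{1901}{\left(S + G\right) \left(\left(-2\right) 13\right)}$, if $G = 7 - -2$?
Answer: $- \frac{17109}{2314} - \frac{1901 i \sqrt{2}}{1157} \approx -7.3937 - 2.3236 i$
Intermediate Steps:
$u{\left(z \right)} = \sqrt{2} \sqrt{z}$ ($u{\left(z \right)} = \sqrt{2 z} = \sqrt{2} \sqrt{z}$)
$S = - 2 i \sqrt{2}$ ($S = \sqrt{2} \sqrt{-1} \cdot 2 \left(-1\right) = \sqrt{2} i 2 \left(-1\right) = i \sqrt{2} \cdot 2 \left(-1\right) = 2 i \sqrt{2} \left(-1\right) = - 2 i \sqrt{2} \approx - 2.8284 i$)
$G = 9$ ($G = 7 + 2 = 9$)
$\frac{1901}{\left(S + G\right) \left(\left(-2\right) 13\right)} = \frac{1901}{\left(- 2 i \sqrt{2} + 9\right) \left(\left(-2\right) 13\right)} = \frac{1901}{\left(9 - 2 i \sqrt{2}\right) \left(-26\right)} = \frac{1901}{-234 + 52 i \sqrt{2}}$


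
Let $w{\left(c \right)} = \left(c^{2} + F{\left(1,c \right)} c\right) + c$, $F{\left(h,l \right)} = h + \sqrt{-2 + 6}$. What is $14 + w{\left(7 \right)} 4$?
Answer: $322$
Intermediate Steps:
$F{\left(h,l \right)} = 2 + h$ ($F{\left(h,l \right)} = h + \sqrt{4} = h + 2 = 2 + h$)
$w{\left(c \right)} = c^{2} + 4 c$ ($w{\left(c \right)} = \left(c^{2} + \left(2 + 1\right) c\right) + c = \left(c^{2} + 3 c\right) + c = c^{2} + 4 c$)
$14 + w{\left(7 \right)} 4 = 14 + 7 \left(4 + 7\right) 4 = 14 + 7 \cdot 11 \cdot 4 = 14 + 77 \cdot 4 = 14 + 308 = 322$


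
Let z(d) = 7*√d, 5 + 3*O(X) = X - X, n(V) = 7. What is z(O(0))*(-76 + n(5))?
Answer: -161*I*√15 ≈ -623.55*I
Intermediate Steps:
O(X) = -5/3 (O(X) = -5/3 + (X - X)/3 = -5/3 + (⅓)*0 = -5/3 + 0 = -5/3)
z(O(0))*(-76 + n(5)) = (7*√(-5/3))*(-76 + 7) = (7*(I*√15/3))*(-69) = (7*I*√15/3)*(-69) = -161*I*√15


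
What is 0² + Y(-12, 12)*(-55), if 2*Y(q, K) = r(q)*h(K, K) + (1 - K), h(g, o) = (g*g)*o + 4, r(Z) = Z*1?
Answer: 1143725/2 ≈ 5.7186e+5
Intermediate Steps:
r(Z) = Z
h(g, o) = 4 + o*g² (h(g, o) = g²*o + 4 = o*g² + 4 = 4 + o*g²)
Y(q, K) = ½ - K/2 + q*(4 + K³)/2 (Y(q, K) = (q*(4 + K*K²) + (1 - K))/2 = (q*(4 + K³) + (1 - K))/2 = (1 - K + q*(4 + K³))/2 = ½ - K/2 + q*(4 + K³)/2)
0² + Y(-12, 12)*(-55) = 0² + (½ - ½*12 + (½)*(-12)*(4 + 12³))*(-55) = 0 + (½ - 6 + (½)*(-12)*(4 + 1728))*(-55) = 0 + (½ - 6 + (½)*(-12)*1732)*(-55) = 0 + (½ - 6 - 10392)*(-55) = 0 - 20795/2*(-55) = 0 + 1143725/2 = 1143725/2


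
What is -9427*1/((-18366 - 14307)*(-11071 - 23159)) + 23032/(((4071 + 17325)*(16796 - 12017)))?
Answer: 688749725767/3176603652176010 ≈ 0.00021682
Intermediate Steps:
-9427*1/((-18366 - 14307)*(-11071 - 23159)) + 23032/(((4071 + 17325)*(16796 - 12017))) = -9427/((-34230*(-32673))) + 23032/((21396*4779)) = -9427/1118396790 + 23032/102251484 = -9427*1/1118396790 + 23032*(1/102251484) = -9427/1118396790 + 5758/25562871 = 688749725767/3176603652176010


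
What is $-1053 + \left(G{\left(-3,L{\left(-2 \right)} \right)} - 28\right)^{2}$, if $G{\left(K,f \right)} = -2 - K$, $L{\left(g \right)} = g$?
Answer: $-324$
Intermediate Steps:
$-1053 + \left(G{\left(-3,L{\left(-2 \right)} \right)} - 28\right)^{2} = -1053 + \left(\left(-2 - -3\right) - 28\right)^{2} = -1053 + \left(\left(-2 + 3\right) - 28\right)^{2} = -1053 + \left(1 - 28\right)^{2} = -1053 + \left(-27\right)^{2} = -1053 + 729 = -324$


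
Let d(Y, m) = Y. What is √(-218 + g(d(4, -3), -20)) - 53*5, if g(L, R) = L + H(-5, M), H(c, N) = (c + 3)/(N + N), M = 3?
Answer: -265 + I*√1929/3 ≈ -265.0 + 14.64*I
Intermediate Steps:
H(c, N) = (3 + c)/(2*N) (H(c, N) = (3 + c)/((2*N)) = (3 + c)*(1/(2*N)) = (3 + c)/(2*N))
g(L, R) = -⅓ + L (g(L, R) = L + (½)*(3 - 5)/3 = L + (½)*(⅓)*(-2) = L - ⅓ = -⅓ + L)
√(-218 + g(d(4, -3), -20)) - 53*5 = √(-218 + (-⅓ + 4)) - 53*5 = √(-218 + 11/3) - 1*265 = √(-643/3) - 265 = I*√1929/3 - 265 = -265 + I*√1929/3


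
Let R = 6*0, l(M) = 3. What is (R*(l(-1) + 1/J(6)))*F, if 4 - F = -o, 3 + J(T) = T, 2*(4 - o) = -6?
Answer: 0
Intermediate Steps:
o = 7 (o = 4 - ½*(-6) = 4 + 3 = 7)
J(T) = -3 + T
F = 11 (F = 4 - (-1)*7 = 4 - 1*(-7) = 4 + 7 = 11)
R = 0
(R*(l(-1) + 1/J(6)))*F = (0*(3 + 1/(-3 + 6)))*11 = (0*(3 + 1/3))*11 = (0*(3 + ⅓))*11 = (0*(10/3))*11 = 0*11 = 0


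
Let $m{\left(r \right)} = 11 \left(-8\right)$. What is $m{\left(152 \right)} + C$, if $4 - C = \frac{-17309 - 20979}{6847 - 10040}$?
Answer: $- \frac{306500}{3193} \approx -95.991$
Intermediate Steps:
$m{\left(r \right)} = -88$
$C = - \frac{25516}{3193}$ ($C = 4 - \frac{-17309 - 20979}{6847 - 10040} = 4 - - \frac{38288}{-3193} = 4 - \left(-38288\right) \left(- \frac{1}{3193}\right) = 4 - \frac{38288}{3193} = - \frac{25516}{3193} \approx -7.9912$)
$m{\left(152 \right)} + C = -88 - \frac{25516}{3193} = - \frac{306500}{3193}$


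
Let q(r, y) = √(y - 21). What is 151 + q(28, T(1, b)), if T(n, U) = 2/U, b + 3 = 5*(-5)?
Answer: 151 + I*√4130/14 ≈ 151.0 + 4.5904*I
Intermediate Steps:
b = -28 (b = -3 + 5*(-5) = -3 - 25 = -28)
q(r, y) = √(-21 + y)
151 + q(28, T(1, b)) = 151 + √(-21 + 2/(-28)) = 151 + √(-21 + 2*(-1/28)) = 151 + √(-21 - 1/14) = 151 + √(-295/14) = 151 + I*√4130/14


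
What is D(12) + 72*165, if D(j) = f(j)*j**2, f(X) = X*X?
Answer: 32616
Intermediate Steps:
f(X) = X**2
D(j) = j**4 (D(j) = j**2*j**2 = j**4)
D(12) + 72*165 = 12**4 + 72*165 = 20736 + 11880 = 32616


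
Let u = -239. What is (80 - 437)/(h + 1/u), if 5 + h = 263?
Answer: -85323/61661 ≈ -1.3837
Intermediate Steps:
h = 258 (h = -5 + 263 = 258)
(80 - 437)/(h + 1/u) = (80 - 437)/(258 + 1/(-239)) = -357/(258 - 1/239) = -357/61661/239 = -357*239/61661 = -85323/61661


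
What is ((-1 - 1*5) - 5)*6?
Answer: -66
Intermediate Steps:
((-1 - 1*5) - 5)*6 = ((-1 - 5) - 5)*6 = (-6 - 5)*6 = -11*6 = -66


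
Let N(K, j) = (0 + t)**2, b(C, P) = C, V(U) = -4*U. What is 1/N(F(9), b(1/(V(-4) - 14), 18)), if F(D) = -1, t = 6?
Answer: 1/36 ≈ 0.027778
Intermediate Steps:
N(K, j) = 36 (N(K, j) = (0 + 6)**2 = 6**2 = 36)
1/N(F(9), b(1/(V(-4) - 14), 18)) = 1/36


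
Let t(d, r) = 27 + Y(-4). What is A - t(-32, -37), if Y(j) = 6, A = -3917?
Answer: -3950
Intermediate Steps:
t(d, r) = 33 (t(d, r) = 27 + 6 = 33)
A - t(-32, -37) = -3917 - 1*33 = -3917 - 33 = -3950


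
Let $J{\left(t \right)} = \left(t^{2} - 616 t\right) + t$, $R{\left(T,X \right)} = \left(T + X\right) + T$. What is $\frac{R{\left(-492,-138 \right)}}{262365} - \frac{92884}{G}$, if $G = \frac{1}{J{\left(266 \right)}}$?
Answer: $\frac{754106384203106}{87455} \approx 8.6228 \cdot 10^{9}$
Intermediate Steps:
$R{\left(T,X \right)} = X + 2 T$
$J{\left(t \right)} = t^{2} - 615 t$
$G = - \frac{1}{92834}$ ($G = \frac{1}{266 \left(-615 + 266\right)} = \frac{1}{266 \left(-349\right)} = \frac{1}{-92834} = - \frac{1}{92834} \approx -1.0772 \cdot 10^{-5}$)
$\frac{R{\left(-492,-138 \right)}}{262365} - \frac{92884}{G} = \frac{-138 + 2 \left(-492\right)}{262365} - \frac{92884}{- \frac{1}{92834}} = \left(-138 - 984\right) \frac{1}{262365} - -8622793256 = \left(-1122\right) \frac{1}{262365} + 8622793256 = - \frac{374}{87455} + 8622793256 = \frac{754106384203106}{87455}$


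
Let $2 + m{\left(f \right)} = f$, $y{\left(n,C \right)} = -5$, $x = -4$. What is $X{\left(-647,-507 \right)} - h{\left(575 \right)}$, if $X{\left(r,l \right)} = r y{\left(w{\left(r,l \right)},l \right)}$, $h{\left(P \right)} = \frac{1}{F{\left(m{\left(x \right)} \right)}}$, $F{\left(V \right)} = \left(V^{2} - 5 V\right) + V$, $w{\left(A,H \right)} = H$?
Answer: $\frac{194099}{60} \approx 3235.0$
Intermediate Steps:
$m{\left(f \right)} = -2 + f$
$F{\left(V \right)} = V^{2} - 4 V$
$h{\left(P \right)} = \frac{1}{60}$ ($h{\left(P \right)} = \frac{1}{\left(-2 - 4\right) \left(-4 - 6\right)} = \frac{1}{\left(-6\right) \left(-4 - 6\right)} = \frac{1}{\left(-6\right) \left(-10\right)} = \frac{1}{60}$)
$X{\left(r,l \right)} = - 5 r$ ($X{\left(r,l \right)} = r \left(-5\right) = - 5 r$)
$X{\left(-647,-507 \right)} - h{\left(575 \right)} = \left(-5\right) \left(-647\right) - \frac{1}{60} = 3235 - \frac{1}{60} = \frac{194099}{60}$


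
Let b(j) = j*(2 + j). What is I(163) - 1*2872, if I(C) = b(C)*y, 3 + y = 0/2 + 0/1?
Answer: -83557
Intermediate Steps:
y = -3 (y = -3 + (0/2 + 0/1) = -3 + (0*(½) + 0*1) = -3 + (0 + 0) = -3 + 0 = -3)
I(C) = -3*C*(2 + C) (I(C) = (C*(2 + C))*(-3) = -3*C*(2 + C))
I(163) - 1*2872 = -3*163*(2 + 163) - 1*2872 = -3*163*165 - 2872 = -80685 - 2872 = -83557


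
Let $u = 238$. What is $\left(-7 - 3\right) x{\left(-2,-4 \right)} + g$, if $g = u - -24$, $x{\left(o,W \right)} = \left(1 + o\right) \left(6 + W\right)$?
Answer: $282$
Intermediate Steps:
$g = 262$ ($g = 238 - -24 = 238 + 24 = 262$)
$\left(-7 - 3\right) x{\left(-2,-4 \right)} + g = \left(-7 - 3\right) \left(6 - 4 + 6 \left(-2\right) - -8\right) + 262 = - 10 \left(6 - 4 - 12 + 8\right) + 262 = \left(-10\right) \left(-2\right) + 262 = 20 + 262 = 282$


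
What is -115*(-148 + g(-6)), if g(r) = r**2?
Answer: 12880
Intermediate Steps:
-115*(-148 + g(-6)) = -115*(-148 + (-6)**2) = -115*(-148 + 36) = -115*(-112) = 12880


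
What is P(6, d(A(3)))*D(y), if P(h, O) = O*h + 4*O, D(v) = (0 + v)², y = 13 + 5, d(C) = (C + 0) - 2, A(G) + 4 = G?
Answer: -9720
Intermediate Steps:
A(G) = -4 + G
d(C) = -2 + C (d(C) = C - 2 = -2 + C)
y = 18
D(v) = v²
P(h, O) = 4*O + O*h
P(6, d(A(3)))*D(y) = ((-2 + (-4 + 3))*(4 + 6))*18² = ((-2 - 1)*10)*324 = -3*10*324 = -30*324 = -9720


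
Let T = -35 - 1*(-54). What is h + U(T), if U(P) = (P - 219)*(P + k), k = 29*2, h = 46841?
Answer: 31441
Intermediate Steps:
k = 58
T = 19 (T = -35 + 54 = 19)
U(P) = (-219 + P)*(58 + P) (U(P) = (P - 219)*(P + 58) = (-219 + P)*(58 + P))
h + U(T) = 46841 + (-12702 + 19² - 161*19) = 46841 + (-12702 + 361 - 3059) = 46841 - 15400 = 31441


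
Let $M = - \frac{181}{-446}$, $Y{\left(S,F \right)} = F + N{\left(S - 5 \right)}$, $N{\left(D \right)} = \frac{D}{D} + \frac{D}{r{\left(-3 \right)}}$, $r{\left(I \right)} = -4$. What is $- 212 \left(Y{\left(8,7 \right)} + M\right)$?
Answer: $- \frac{361937}{223} \approx -1623.0$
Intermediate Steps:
$N{\left(D \right)} = 1 - \frac{D}{4}$ ($N{\left(D \right)} = \frac{D}{D} + \frac{D}{-4} = 1 + D \left(- \frac{1}{4}\right) = 1 - \frac{D}{4}$)
$Y{\left(S,F \right)} = \frac{9}{4} + F - \frac{S}{4}$ ($Y{\left(S,F \right)} = F - \left(-1 + \frac{S - 5}{4}\right) = F - \left(-1 + \frac{-5 + S}{4}\right) = F + \left(1 - \left(- \frac{5}{4} + \frac{S}{4}\right)\right) = F - \left(- \frac{9}{4} + \frac{S}{4}\right) = \frac{9}{4} + F - \frac{S}{4}$)
$M = \frac{181}{446}$ ($M = \left(-181\right) \left(- \frac{1}{446}\right) = \frac{181}{446} \approx 0.40583$)
$- 212 \left(Y{\left(8,7 \right)} + M\right) = - 212 \left(\left(\frac{9}{4} + 7 - 2\right) + \frac{181}{446}\right) = - 212 \left(\frac{29}{4} + \frac{181}{446}\right) = \left(-212\right) \frac{6829}{892} = - \frac{361937}{223}$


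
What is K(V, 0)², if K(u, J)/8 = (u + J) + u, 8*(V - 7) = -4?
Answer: 10816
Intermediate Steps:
V = 13/2 (V = 7 + (⅛)*(-4) = 7 - ½ = 13/2 ≈ 6.5000)
K(u, J) = 8*J + 16*u (K(u, J) = 8*((u + J) + u) = 8*((J + u) + u) = 8*(J + 2*u) = 8*J + 16*u)
K(V, 0)² = (8*0 + 16*(13/2))² = (0 + 104)² = 104² = 10816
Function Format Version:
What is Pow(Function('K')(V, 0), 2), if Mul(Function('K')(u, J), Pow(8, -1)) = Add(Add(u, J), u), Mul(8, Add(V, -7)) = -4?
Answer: 10816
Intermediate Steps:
V = Rational(13, 2) (V = Add(7, Mul(Rational(1, 8), -4)) = Add(7, Rational(-1, 2)) = Rational(13, 2) ≈ 6.5000)
Function('K')(u, J) = Add(Mul(8, J), Mul(16, u)) (Function('K')(u, J) = Mul(8, Add(Add(u, J), u)) = Mul(8, Add(Add(J, u), u)) = Mul(8, Add(J, Mul(2, u))) = Add(Mul(8, J), Mul(16, u)))
Pow(Function('K')(V, 0), 2) = Pow(Add(Mul(8, 0), Mul(16, Rational(13, 2))), 2) = Pow(Add(0, 104), 2) = Pow(104, 2) = 10816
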